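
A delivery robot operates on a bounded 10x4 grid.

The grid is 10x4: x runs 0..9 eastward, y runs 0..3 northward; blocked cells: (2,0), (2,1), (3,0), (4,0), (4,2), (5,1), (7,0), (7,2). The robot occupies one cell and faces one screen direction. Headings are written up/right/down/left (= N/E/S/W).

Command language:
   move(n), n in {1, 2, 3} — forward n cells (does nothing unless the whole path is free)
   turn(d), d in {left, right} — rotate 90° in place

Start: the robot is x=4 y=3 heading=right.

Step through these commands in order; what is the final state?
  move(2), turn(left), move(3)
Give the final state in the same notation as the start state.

x=6 y=3 heading=up

start: x=4 y=3 heading=right
t=1 move(2) ⇒ x=6 y=3 heading=right
t=2 turn(left) ⇒ x=6 y=3 heading=up
t=3 move(3) ⇒ x=6 y=3 heading=up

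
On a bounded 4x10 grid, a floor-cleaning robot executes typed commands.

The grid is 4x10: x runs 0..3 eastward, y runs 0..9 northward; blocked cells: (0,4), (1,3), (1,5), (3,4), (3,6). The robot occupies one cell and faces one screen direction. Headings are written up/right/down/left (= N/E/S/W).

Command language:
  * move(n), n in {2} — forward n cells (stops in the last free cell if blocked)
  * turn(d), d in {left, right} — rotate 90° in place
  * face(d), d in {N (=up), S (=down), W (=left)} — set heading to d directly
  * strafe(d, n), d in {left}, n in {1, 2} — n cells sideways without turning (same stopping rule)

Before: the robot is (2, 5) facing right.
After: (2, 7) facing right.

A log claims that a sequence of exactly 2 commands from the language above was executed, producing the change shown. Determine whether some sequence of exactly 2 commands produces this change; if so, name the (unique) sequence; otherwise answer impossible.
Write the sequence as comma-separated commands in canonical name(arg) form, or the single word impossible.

strafe(left, 1), strafe(left, 1)

key: still facing E at the end — nothing in the sequence rotates
t0: (2, 5) facing right
1. strafe(left, 1) → (2, 6) facing right
2. strafe(left, 1) → (2, 7) facing right
uniquely the one of 64 2-step routes that fits.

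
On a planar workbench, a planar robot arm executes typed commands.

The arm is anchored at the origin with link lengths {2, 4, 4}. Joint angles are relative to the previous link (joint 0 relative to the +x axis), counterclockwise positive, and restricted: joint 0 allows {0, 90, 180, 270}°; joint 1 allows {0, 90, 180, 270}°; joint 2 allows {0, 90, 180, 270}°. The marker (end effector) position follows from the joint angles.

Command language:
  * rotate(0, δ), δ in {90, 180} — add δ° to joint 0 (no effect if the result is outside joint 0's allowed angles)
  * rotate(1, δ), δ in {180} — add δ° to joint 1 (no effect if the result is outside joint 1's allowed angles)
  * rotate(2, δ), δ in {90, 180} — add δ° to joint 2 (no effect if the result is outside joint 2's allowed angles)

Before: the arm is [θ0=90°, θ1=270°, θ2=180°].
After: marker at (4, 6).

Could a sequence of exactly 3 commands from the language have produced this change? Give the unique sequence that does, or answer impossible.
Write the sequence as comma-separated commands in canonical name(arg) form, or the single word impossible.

initial: [θ0=90°, θ1=270°, θ2=180°]
step 1 (rotate(2, 90)): [θ0=90°, θ1=270°, θ2=270°]
step 2 (rotate(2, 90)): [θ0=90°, θ1=270°, θ2=0°]
step 3 (rotate(2, 90)): [θ0=90°, θ1=270°, θ2=90°]
no other 3-command option fits: unique.

rotate(2, 90), rotate(2, 90), rotate(2, 90)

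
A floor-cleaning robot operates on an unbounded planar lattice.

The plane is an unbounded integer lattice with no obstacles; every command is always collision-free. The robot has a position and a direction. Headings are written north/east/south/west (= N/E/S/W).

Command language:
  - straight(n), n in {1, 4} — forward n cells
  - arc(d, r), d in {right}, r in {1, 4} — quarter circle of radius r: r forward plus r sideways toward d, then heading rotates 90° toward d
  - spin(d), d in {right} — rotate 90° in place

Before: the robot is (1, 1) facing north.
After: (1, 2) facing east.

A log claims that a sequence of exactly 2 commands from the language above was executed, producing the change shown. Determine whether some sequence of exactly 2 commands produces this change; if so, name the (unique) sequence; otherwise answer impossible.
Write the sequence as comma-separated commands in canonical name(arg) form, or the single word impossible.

straight(1), spin(right)

key: position moved to (1,2) AND the heading swung to E — translation plus rotation needed
t0: (1, 1) facing north
step 1 (straight(1)): (1, 2) facing north
step 2 (spin(right)): (1, 2) facing east
no rival 2-sequence matches.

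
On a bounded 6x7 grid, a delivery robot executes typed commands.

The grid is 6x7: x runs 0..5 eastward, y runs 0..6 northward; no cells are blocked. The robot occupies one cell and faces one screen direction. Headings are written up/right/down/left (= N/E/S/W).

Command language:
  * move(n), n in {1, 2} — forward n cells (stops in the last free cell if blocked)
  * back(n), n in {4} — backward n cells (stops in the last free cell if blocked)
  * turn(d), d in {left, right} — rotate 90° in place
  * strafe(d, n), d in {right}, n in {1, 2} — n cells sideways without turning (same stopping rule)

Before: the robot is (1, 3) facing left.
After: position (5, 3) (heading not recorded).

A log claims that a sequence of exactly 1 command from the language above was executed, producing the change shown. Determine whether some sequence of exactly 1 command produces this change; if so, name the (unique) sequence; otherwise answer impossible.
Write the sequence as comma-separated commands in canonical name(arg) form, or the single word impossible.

t0: (1, 3) facing left
t=1 back(4) ⇒ (5, 3) facing left
uniquely the one of 7 1-step routes that fits.

back(4)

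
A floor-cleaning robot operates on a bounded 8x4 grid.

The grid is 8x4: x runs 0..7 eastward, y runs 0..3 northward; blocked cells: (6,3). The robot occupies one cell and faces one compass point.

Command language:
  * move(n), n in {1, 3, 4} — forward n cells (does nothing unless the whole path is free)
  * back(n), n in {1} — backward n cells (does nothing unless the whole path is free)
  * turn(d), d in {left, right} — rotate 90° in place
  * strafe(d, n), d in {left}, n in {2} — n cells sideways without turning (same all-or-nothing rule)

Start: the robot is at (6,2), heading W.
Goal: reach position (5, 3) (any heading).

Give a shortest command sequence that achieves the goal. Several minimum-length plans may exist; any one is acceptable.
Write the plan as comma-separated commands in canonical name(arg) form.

from: at (6,2), heading W
step 1 (move(1)): at (5,2), heading W
step 2 (turn(left)): at (5,2), heading S
step 3 (back(1)): at (5,3), heading S
minimal: 3 command(s), checked below 3.

move(1), turn(left), back(1)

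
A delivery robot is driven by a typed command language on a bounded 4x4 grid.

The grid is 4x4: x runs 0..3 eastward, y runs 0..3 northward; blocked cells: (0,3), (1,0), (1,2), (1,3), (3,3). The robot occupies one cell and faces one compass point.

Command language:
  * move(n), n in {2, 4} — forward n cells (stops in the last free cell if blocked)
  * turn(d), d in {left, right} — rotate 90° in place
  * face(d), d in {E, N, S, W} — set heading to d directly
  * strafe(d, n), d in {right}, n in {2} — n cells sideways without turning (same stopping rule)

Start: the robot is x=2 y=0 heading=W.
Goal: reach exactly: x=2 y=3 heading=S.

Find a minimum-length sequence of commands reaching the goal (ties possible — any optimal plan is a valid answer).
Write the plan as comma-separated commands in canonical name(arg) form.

t0: x=2 y=0 heading=W
1. turn(right) → x=2 y=0 heading=N
2. move(4) → x=2 y=3 heading=N
3. face(S) → x=2 y=3 heading=S
shorter routes all fall short; 3 is best.

turn(right), move(4), face(S)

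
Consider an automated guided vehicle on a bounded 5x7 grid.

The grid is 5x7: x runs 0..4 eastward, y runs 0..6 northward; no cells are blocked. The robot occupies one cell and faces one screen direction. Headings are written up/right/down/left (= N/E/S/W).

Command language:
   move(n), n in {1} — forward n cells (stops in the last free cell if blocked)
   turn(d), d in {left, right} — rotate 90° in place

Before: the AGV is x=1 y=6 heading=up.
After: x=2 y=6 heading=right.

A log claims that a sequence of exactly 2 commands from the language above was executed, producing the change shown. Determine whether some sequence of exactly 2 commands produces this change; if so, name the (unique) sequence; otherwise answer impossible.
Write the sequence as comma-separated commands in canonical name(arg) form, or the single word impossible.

turn(right), move(1)

key: order matters: swapping turn(right) and move(1) lands elsewhere
initial: x=1 y=6 heading=up
[1] after turn(right): x=1 y=6 heading=right
[2] after move(1): x=2 y=6 heading=right
all 9 alternatives checked — unique.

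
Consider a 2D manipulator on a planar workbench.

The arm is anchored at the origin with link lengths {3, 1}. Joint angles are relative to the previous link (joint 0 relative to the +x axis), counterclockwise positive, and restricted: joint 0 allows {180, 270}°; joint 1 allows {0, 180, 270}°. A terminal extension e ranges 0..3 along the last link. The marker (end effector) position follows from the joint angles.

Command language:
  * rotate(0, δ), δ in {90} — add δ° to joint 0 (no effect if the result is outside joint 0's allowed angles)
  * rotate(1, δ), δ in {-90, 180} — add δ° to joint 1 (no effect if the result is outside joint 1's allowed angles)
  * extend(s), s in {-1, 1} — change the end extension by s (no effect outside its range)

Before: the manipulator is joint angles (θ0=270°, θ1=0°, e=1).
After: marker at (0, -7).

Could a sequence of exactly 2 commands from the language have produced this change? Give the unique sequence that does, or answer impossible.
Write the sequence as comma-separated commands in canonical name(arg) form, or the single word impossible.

extend(1), extend(1)

t0: joint angles (θ0=270°, θ1=0°, e=1)
[1] after extend(1): joint angles (θ0=270°, θ1=0°, e=2)
[2] after extend(1): joint angles (θ0=270°, θ1=0°, e=3)
no rival 2-sequence matches.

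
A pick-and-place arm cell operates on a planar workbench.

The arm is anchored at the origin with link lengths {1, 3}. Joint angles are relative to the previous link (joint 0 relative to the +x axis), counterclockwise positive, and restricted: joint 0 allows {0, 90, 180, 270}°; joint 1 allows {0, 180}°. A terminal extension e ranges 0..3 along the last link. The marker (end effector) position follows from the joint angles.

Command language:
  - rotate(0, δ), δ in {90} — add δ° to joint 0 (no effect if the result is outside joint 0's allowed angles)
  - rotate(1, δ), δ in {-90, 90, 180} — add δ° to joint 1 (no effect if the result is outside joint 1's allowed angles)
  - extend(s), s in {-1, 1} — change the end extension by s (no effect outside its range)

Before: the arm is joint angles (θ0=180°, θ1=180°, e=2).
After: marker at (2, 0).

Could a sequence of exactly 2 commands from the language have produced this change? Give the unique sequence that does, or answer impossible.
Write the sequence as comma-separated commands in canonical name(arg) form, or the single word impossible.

from: joint angles (θ0=180°, θ1=180°, e=2)
step 1 (extend(-1)): joint angles (θ0=180°, θ1=180°, e=1)
step 2 (extend(-1)): joint angles (θ0=180°, θ1=180°, e=0)
no other 2-command option fits: unique.

extend(-1), extend(-1)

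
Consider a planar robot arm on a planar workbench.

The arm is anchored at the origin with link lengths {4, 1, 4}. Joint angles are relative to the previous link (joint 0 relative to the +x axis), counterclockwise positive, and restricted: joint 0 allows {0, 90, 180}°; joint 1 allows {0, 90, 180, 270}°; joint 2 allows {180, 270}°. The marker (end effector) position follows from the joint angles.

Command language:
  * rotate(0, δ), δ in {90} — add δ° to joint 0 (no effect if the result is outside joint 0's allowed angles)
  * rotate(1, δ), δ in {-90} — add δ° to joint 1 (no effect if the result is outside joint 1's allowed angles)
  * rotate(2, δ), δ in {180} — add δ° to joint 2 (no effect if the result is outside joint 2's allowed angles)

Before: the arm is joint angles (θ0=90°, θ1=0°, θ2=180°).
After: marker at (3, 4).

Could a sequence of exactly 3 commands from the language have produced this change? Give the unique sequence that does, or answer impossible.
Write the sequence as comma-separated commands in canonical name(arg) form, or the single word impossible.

rotate(1, -90), rotate(1, -90), rotate(1, -90)

from: joint angles (θ0=90°, θ1=0°, θ2=180°)
[1] after rotate(1, -90): joint angles (θ0=90°, θ1=270°, θ2=180°)
[2] after rotate(1, -90): joint angles (θ0=90°, θ1=180°, θ2=180°)
[3] after rotate(1, -90): joint angles (θ0=90°, θ1=90°, θ2=180°)
no rival 3-sequence matches.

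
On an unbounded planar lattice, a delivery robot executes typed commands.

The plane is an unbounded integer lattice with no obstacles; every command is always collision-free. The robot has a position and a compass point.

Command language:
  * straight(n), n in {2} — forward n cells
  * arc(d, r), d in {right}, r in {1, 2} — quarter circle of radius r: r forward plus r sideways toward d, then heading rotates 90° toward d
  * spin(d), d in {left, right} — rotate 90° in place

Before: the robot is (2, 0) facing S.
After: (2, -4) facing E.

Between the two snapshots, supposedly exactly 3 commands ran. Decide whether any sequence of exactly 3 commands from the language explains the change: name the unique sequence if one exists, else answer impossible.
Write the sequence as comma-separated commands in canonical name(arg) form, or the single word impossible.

straight(2), straight(2), spin(left)

key: order matters: swapping straight(2) and spin(left) lands elsewhere
t0: (2, 0) facing S
[1] after straight(2): (2, -2) facing S
[2] after straight(2): (2, -4) facing S
[3] after spin(left): (2, -4) facing E
uniquely the one of 125 3-step routes that fits.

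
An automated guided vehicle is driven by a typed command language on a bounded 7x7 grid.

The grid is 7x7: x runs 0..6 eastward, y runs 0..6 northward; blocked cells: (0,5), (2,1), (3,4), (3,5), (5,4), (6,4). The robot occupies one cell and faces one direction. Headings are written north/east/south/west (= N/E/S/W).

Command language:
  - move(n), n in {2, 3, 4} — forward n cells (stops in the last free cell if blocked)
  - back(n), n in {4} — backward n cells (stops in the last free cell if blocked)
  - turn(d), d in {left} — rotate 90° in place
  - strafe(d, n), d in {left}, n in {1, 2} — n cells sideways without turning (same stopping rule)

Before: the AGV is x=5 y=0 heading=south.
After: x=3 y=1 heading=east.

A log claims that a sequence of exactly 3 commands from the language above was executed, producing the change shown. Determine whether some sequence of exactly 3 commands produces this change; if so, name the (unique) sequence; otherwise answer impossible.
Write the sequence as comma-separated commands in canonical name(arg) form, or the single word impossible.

turn(left), strafe(left, 1), back(4)

key: back(4) is stopped early by the blocked cell at (2,1)
start: x=5 y=0 heading=south
t=1 turn(left) ⇒ x=5 y=0 heading=east
t=2 strafe(left, 1) ⇒ x=5 y=1 heading=east
t=3 back(4) ⇒ x=3 y=1 heading=east
uniquely the one of 343 3-step routes that fits.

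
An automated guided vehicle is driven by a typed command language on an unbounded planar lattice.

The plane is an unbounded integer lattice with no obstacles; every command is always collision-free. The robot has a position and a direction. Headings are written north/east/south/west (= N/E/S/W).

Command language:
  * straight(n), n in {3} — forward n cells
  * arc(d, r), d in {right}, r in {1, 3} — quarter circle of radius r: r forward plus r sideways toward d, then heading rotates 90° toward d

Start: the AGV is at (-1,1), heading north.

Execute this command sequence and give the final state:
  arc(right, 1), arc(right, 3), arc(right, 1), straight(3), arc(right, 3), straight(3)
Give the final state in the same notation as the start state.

at (-4,4), heading north

begin: at (-1,1), heading north
t=1 arc(right, 1) ⇒ at (0,2), heading east
t=2 arc(right, 3) ⇒ at (3,-1), heading south
t=3 arc(right, 1) ⇒ at (2,-2), heading west
t=4 straight(3) ⇒ at (-1,-2), heading west
t=5 arc(right, 3) ⇒ at (-4,1), heading north
t=6 straight(3) ⇒ at (-4,4), heading north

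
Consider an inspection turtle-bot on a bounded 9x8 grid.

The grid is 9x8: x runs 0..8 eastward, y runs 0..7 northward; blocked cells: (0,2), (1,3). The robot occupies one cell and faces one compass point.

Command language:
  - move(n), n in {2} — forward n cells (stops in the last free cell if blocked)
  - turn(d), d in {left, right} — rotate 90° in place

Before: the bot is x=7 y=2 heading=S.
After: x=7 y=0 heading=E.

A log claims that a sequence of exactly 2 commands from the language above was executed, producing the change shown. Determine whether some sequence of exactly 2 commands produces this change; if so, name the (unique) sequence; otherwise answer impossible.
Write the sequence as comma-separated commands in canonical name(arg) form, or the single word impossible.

move(2), turn(left)

key: running turn(left) before move(2) would end elsewhere — order is forced
initial: x=7 y=2 heading=S
t=1 move(2) ⇒ x=7 y=0 heading=S
t=2 turn(left) ⇒ x=7 y=0 heading=E
all 9 alternatives checked — unique.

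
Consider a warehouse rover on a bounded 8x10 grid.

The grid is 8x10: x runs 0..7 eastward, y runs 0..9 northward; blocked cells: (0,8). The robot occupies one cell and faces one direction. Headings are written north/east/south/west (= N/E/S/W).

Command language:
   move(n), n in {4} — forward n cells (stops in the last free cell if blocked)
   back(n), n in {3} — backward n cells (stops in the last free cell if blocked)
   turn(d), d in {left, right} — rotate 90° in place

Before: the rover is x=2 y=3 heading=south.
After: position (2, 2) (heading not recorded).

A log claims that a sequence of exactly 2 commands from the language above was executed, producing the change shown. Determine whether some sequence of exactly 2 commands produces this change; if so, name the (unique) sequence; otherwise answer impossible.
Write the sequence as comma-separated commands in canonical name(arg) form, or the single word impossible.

back(3), move(4)

key: running move(4) before back(3) would end elsewhere — order is forced
from: x=2 y=3 heading=south
[1] after back(3): x=2 y=6 heading=south
[2] after move(4): x=2 y=2 heading=south
no other 2-command option fits: unique.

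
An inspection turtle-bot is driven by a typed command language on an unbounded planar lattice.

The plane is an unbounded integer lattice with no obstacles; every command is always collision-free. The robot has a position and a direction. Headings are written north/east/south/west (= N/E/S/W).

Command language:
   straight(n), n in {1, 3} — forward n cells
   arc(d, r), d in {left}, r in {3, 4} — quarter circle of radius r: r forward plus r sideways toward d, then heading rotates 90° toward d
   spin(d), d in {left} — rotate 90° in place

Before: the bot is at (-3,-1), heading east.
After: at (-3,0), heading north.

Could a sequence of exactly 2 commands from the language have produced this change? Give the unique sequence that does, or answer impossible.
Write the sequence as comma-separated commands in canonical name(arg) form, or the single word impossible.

key: position moved to (-3,0) AND the heading swung to N — translation plus rotation needed
start: at (-3,-1), heading east
[1] after spin(left): at (-3,-1), heading north
[2] after straight(1): at (-3,0), heading north
no rival 2-sequence matches.

spin(left), straight(1)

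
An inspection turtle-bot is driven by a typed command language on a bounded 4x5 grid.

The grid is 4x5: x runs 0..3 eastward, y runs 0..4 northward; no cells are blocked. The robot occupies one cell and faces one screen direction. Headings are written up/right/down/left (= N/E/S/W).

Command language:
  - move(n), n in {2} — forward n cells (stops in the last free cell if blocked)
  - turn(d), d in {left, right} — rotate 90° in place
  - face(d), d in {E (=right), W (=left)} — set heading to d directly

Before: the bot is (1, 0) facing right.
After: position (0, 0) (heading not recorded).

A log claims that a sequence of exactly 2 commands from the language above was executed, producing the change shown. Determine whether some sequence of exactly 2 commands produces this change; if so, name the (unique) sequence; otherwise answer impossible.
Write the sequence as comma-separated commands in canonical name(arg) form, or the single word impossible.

key: running move(2) before face(W) would end elsewhere — order is forced
start: (1, 0) facing right
t=1 face(W) ⇒ (1, 0) facing left
t=2 move(2) ⇒ (0, 0) facing left
no rival 2-sequence matches.

face(W), move(2)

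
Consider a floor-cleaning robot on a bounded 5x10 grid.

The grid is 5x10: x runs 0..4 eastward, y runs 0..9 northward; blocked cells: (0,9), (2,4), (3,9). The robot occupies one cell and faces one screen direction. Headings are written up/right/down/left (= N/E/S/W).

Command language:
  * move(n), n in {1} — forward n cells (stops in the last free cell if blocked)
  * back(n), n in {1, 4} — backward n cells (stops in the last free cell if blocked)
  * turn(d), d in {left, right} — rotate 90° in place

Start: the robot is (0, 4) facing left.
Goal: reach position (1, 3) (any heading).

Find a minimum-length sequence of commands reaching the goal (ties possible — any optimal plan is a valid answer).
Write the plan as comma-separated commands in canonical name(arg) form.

back(4), turn(right), back(1)

initial: (0, 4) facing left
step 1 (back(4)): (1, 4) facing left
step 2 (turn(right)): (1, 4) facing up
step 3 (back(1)): (1, 3) facing up
shorter routes all fall short; 3 is best.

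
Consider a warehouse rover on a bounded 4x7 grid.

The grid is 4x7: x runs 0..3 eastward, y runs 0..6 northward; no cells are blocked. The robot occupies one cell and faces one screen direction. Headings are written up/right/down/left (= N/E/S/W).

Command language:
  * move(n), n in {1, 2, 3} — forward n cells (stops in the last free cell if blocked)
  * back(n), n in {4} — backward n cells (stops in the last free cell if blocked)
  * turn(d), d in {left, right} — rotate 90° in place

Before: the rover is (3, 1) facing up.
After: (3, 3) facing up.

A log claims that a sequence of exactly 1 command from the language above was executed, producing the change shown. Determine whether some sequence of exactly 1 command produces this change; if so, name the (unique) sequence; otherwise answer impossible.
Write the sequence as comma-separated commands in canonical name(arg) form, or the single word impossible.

move(2)

key: still facing N — the one step turns nothing
t0: (3, 1) facing up
1. move(2) → (3, 3) facing up
all 6 alternatives checked — unique.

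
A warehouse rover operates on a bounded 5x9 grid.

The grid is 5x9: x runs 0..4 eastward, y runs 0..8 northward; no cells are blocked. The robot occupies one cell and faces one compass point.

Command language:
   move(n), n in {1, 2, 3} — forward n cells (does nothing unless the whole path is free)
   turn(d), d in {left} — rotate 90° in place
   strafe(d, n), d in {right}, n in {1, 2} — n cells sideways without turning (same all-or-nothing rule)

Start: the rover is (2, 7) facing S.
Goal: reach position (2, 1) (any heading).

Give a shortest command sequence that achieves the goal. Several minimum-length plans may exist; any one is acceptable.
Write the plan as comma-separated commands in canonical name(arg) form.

move(3), move(3)

t0: (2, 7) facing S
step 1 (move(3)): (2, 4) facing S
step 2 (move(3)): (2, 1) facing S
minimal: 2 command(s), checked below 2.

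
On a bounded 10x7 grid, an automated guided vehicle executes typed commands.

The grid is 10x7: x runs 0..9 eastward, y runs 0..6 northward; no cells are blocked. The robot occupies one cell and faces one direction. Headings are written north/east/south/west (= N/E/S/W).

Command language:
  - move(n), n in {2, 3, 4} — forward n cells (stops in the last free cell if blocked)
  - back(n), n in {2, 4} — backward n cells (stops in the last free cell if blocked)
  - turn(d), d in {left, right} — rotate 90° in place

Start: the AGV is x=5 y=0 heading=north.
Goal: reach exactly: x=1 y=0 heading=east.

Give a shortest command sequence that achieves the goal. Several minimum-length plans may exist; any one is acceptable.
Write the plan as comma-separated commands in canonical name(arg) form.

turn(right), back(4)

from: x=5 y=0 heading=north
step 1 (turn(right)): x=5 y=0 heading=east
step 2 (back(4)): x=1 y=0 heading=east
minimal: 2 command(s), checked below 2.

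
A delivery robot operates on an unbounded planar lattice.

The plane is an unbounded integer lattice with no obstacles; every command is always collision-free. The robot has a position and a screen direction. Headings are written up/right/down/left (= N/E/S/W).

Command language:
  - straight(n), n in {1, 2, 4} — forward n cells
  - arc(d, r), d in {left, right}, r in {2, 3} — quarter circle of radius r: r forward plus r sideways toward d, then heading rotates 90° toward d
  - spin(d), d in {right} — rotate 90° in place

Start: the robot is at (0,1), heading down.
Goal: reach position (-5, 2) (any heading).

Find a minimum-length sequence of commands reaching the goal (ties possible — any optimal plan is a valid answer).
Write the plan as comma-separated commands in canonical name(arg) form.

from: at (0,1), heading down
t=1 arc(right, 2) ⇒ at (-2,-1), heading left
t=2 arc(right, 3) ⇒ at (-5,2), heading up
no 1-step plan works, so 2 is optimal.

arc(right, 2), arc(right, 3)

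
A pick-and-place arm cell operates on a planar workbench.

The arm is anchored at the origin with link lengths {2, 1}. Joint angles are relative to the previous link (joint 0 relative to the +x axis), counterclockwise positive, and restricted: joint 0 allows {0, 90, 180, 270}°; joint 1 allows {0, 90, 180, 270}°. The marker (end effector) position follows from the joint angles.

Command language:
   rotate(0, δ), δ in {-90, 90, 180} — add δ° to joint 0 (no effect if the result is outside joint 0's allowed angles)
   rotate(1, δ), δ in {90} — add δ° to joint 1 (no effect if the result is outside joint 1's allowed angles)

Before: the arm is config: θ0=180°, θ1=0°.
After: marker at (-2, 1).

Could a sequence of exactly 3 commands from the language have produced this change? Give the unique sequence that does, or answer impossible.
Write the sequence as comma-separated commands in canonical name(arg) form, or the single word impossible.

t0: config: θ0=180°, θ1=0°
step 1 (rotate(1, 90)): config: θ0=180°, θ1=90°
step 2 (rotate(1, 90)): config: θ0=180°, θ1=180°
step 3 (rotate(1, 90)): config: θ0=180°, θ1=270°
no other 3-command option fits: unique.

rotate(1, 90), rotate(1, 90), rotate(1, 90)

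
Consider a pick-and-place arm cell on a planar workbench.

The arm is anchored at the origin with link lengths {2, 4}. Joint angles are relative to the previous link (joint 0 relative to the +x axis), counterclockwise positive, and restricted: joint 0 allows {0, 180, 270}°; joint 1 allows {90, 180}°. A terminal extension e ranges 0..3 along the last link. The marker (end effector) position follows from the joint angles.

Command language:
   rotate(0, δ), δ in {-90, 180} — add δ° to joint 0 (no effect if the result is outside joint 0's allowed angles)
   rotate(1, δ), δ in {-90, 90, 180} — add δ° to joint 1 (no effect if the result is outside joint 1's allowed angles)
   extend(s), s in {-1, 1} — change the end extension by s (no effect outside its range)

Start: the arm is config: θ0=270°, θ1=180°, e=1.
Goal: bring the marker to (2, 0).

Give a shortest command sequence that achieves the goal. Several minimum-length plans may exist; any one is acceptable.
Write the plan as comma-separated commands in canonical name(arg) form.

t0: config: θ0=270°, θ1=180°, e=1
step 1 (rotate(0, -90)): config: θ0=180°, θ1=180°, e=1
step 2 (extend(-1)): config: θ0=180°, θ1=180°, e=0
no 1-step plan works, so 2 is optimal.

rotate(0, -90), extend(-1)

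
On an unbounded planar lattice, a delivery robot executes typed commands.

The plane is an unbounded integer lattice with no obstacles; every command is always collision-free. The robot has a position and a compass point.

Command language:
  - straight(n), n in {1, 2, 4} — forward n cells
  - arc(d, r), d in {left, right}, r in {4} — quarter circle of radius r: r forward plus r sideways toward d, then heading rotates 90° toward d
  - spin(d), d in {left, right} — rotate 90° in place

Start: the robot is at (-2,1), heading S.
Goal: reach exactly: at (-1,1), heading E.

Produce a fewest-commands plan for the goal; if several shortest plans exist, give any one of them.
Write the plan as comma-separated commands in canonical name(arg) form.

spin(left), straight(1)

begin: at (-2,1), heading S
1. spin(left) → at (-2,1), heading E
2. straight(1) → at (-1,1), heading E
nothing shorter than 2 reaches the goal.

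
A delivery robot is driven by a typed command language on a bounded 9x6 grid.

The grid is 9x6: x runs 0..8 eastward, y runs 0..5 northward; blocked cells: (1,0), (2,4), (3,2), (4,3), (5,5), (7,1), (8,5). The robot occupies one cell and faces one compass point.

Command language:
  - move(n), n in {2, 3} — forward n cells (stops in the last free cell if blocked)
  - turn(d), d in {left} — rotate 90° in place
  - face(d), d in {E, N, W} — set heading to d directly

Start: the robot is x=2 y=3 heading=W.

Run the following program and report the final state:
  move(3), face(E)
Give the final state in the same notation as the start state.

x=0 y=3 heading=E

from: x=2 y=3 heading=W
step 1 (move(3)): x=0 y=3 heading=W
step 2 (face(E)): x=0 y=3 heading=E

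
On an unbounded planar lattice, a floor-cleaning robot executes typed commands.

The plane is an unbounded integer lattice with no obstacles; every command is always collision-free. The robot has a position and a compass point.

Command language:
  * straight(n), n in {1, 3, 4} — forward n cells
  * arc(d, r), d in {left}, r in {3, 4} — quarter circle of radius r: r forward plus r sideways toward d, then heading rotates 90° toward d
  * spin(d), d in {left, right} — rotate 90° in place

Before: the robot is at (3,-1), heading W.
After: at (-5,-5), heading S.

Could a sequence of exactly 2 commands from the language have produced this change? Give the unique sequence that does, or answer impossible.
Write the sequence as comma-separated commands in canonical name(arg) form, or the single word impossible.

straight(4), arc(left, 4)

key: cell and facing (now S) both changed — the 2 commands mix motion and turning
start: at (3,-1), heading W
[1] after straight(4): at (-1,-1), heading W
[2] after arc(left, 4): at (-5,-5), heading S
uniquely the one of 49 2-step routes that fits.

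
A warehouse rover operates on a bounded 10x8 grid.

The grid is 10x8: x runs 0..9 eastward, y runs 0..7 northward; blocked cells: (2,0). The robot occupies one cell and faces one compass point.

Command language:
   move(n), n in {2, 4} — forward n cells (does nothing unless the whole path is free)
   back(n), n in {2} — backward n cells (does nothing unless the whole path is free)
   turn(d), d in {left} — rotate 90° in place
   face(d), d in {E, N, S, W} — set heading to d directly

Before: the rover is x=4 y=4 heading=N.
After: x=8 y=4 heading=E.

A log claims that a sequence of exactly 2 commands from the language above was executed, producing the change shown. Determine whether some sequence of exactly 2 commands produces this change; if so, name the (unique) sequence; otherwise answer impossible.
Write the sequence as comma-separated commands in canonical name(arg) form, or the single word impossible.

key: order matters: swapping face(E) and move(4) lands elsewhere
t0: x=4 y=4 heading=N
[1] after face(E): x=4 y=4 heading=E
[2] after move(4): x=8 y=4 heading=E
uniquely the one of 64 2-step routes that fits.

face(E), move(4)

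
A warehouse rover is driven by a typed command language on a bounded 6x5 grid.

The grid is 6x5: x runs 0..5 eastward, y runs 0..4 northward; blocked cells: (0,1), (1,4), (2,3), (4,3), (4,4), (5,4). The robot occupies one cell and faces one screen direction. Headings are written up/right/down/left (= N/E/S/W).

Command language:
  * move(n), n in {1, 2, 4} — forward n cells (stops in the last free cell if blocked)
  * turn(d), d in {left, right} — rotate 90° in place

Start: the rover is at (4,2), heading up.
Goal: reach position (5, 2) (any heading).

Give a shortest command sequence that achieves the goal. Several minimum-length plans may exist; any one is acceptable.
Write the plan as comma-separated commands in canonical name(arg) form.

turn(right), move(2)

start: at (4,2), heading up
[1] after turn(right): at (4,2), heading right
[2] after move(2): at (5,2), heading right
minimal: 2 command(s), checked below 2.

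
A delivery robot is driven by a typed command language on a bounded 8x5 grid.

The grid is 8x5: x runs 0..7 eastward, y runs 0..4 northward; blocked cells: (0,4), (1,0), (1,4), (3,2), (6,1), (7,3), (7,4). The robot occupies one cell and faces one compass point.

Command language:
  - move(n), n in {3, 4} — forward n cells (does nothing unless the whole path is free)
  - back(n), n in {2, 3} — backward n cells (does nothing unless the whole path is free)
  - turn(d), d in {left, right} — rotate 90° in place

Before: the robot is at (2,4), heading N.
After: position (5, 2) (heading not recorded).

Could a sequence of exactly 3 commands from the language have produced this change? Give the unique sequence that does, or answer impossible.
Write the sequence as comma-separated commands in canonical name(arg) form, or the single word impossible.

impossible

checked all 3-command options: none fits.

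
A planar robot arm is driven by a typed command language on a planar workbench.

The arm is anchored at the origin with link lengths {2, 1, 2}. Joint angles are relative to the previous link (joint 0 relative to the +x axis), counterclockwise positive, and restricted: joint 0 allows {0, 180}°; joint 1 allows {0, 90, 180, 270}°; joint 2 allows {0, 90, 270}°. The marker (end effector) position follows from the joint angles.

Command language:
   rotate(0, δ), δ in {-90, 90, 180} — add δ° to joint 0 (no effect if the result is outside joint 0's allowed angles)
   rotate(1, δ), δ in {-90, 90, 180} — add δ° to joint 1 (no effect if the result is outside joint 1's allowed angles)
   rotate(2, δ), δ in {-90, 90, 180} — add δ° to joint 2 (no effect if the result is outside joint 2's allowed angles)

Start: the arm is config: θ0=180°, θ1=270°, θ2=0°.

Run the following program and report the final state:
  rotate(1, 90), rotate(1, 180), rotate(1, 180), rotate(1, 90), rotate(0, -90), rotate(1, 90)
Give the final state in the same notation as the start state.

start: config: θ0=180°, θ1=270°, θ2=0°
[1] after rotate(1, 90): config: θ0=180°, θ1=0°, θ2=0°
[2] after rotate(1, 180): config: θ0=180°, θ1=180°, θ2=0°
[3] after rotate(1, 180): config: θ0=180°, θ1=0°, θ2=0°
[4] after rotate(1, 90): config: θ0=180°, θ1=90°, θ2=0°
[5] after rotate(0, -90): config: θ0=180°, θ1=90°, θ2=0°
[6] after rotate(1, 90): config: θ0=180°, θ1=180°, θ2=0°

config: θ0=180°, θ1=180°, θ2=0°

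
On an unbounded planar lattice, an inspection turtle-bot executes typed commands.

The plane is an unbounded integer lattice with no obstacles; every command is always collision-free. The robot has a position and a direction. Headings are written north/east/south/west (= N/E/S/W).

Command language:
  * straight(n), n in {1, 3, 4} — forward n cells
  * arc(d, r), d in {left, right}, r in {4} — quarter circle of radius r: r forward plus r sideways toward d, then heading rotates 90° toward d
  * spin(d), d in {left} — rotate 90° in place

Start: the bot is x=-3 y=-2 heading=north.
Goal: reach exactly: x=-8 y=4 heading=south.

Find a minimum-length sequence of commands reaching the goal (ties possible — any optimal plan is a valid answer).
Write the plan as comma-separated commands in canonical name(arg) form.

straight(3), arc(left, 4), straight(1), spin(left), straight(1)

initial: x=-3 y=-2 heading=north
step 1 (straight(3)): x=-3 y=1 heading=north
step 2 (arc(left, 4)): x=-7 y=5 heading=west
step 3 (straight(1)): x=-8 y=5 heading=west
step 4 (spin(left)): x=-8 y=5 heading=south
step 5 (straight(1)): x=-8 y=4 heading=south
shorter routes all fall short; 5 is best.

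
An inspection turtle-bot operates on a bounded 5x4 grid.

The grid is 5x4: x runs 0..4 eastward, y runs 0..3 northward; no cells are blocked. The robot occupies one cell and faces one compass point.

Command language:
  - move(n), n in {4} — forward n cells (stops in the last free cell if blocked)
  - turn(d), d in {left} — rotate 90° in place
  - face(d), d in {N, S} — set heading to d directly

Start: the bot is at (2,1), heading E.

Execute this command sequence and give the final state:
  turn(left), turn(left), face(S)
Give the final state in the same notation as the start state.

t0: at (2,1), heading E
t=1 turn(left) ⇒ at (2,1), heading N
t=2 turn(left) ⇒ at (2,1), heading W
t=3 face(S) ⇒ at (2,1), heading S

at (2,1), heading S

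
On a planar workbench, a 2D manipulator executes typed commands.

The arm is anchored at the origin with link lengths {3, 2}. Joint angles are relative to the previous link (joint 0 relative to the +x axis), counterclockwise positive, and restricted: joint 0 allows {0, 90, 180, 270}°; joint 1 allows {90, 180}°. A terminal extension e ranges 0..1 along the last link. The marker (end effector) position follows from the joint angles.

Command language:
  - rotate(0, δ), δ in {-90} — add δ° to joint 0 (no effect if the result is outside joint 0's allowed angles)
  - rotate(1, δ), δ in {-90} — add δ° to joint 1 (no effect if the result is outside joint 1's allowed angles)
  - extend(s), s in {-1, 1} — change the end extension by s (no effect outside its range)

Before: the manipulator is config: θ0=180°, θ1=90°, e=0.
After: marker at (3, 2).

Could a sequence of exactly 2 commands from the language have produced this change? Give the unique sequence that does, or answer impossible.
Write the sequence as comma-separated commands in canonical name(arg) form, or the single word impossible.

rotate(0, -90), rotate(0, -90)

from: config: θ0=180°, θ1=90°, e=0
[1] after rotate(0, -90): config: θ0=90°, θ1=90°, e=0
[2] after rotate(0, -90): config: θ0=0°, θ1=90°, e=0
no other 2-command option fits: unique.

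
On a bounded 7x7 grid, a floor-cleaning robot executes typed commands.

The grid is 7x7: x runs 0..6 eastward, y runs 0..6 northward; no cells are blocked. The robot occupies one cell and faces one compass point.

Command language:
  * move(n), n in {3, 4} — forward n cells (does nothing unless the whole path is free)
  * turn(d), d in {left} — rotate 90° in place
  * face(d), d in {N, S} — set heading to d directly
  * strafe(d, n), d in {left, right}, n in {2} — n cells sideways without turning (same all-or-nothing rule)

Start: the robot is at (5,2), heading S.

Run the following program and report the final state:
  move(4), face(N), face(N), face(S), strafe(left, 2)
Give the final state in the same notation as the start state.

at (5,2), heading S

begin: at (5,2), heading S
step 1 (move(4)): at (5,2), heading S
step 2 (face(N)): at (5,2), heading N
step 3 (face(N)): at (5,2), heading N
step 4 (face(S)): at (5,2), heading S
step 5 (strafe(left, 2)): at (5,2), heading S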